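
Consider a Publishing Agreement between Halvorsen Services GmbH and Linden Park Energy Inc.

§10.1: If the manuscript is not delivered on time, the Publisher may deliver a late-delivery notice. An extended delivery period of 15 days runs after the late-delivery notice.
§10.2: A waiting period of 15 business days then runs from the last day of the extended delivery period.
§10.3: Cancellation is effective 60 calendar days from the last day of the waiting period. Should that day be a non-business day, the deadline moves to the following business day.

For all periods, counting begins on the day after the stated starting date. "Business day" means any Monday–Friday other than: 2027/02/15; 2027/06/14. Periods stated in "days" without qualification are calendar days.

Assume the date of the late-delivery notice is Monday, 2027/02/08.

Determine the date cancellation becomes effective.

The last day of the extended delivery period: 2027/02/08 + 15 days = 2027/02/23.
The last day of the waiting period: 15 business days after Tuesday, 2027/02/23, skipping weekends — Feb 24, Feb 25, Feb 26, Mar 1, …, Mar 12, Mar 15, Mar 16 — lands on Tuesday, 2027/03/16.
Adding 60 calendar days to 2027/03/16 gives 2027/05/15, which is the date cancellation becomes effective. That falls on a Saturday, so it rolls to the next business day, Monday, 2027/05/17.

2027/05/17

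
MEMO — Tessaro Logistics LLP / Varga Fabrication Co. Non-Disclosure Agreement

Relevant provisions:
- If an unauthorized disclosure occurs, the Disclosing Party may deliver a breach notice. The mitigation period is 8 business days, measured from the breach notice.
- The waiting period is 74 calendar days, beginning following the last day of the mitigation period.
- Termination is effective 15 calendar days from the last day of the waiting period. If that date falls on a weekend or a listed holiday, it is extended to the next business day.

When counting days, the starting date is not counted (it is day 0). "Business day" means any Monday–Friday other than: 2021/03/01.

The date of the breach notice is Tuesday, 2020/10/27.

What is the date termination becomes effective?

2021/02/03

The last day of the mitigation period: counting 8 business days from Tuesday, 2020/10/27 (Oct 28, Oct 29, Oct 30, Nov 2, Nov 3, Nov 4, Nov 5, Nov 6, skipping weekends) reaches Friday, 2020/11/06.
The last day of the waiting period: 74 calendar days after 2020/11/06 is 2021/01/19.
The date termination becomes effective: 15 calendar days after 2021/01/19 is 2021/02/03. 2021/02/03 is a Wednesday and is not a listed holiday, so no roll-forward applies.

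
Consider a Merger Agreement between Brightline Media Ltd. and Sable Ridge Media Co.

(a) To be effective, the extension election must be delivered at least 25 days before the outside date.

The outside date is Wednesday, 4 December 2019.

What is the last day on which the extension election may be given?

9 November 2019

Counting back 25 calendar days from 4 December 2019 gives 9 November 2019.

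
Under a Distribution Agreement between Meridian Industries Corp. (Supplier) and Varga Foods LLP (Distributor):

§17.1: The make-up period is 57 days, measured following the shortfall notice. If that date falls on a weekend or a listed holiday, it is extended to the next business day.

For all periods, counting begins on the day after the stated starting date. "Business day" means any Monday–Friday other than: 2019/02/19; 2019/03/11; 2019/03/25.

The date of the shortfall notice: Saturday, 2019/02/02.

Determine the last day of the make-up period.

The last day of the make-up period: 2019/02/02 + 57 days = 2019/03/31. That falls on a Sunday, so it rolls to the next business day, Monday, 2019/04/01.

2019/04/01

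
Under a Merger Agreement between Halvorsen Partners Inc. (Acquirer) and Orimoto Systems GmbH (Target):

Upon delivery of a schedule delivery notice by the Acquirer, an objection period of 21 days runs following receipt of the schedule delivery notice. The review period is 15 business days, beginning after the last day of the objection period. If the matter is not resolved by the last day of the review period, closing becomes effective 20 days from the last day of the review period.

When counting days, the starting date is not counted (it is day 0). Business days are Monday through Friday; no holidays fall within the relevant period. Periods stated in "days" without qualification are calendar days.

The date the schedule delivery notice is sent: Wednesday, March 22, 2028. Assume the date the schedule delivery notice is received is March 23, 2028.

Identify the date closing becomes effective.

May 24, 2028

The last day of the objection period: March 23, 2028 + 21 days = April 13, 2028.
From Thursday, April 13, 2028, 15 business days (Apr 14, Apr 17, Apr 18, Apr 19, …, May 2, May 3, May 4, skipping weekends) brings us to Thursday, May 4, 2028, which is the last day of the review period.
The date closing becomes effective: 20 calendar days after May 4, 2028 is May 24, 2028.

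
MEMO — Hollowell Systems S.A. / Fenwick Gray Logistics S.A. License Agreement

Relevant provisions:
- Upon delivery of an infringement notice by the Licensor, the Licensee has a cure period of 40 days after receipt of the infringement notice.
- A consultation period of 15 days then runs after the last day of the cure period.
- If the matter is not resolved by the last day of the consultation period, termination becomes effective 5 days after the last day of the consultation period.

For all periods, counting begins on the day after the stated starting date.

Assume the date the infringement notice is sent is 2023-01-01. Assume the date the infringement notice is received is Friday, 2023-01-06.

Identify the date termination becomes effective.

2023-03-07

The last day of the cure period: 2023-01-06 + 40 days = 2023-02-15.
Adding 15 calendar days to 2023-02-15 gives 2023-03-02, which is the last day of the consultation period.
Adding 5 calendar days to 2023-03-02 gives 2023-03-07, which is the date termination becomes effective.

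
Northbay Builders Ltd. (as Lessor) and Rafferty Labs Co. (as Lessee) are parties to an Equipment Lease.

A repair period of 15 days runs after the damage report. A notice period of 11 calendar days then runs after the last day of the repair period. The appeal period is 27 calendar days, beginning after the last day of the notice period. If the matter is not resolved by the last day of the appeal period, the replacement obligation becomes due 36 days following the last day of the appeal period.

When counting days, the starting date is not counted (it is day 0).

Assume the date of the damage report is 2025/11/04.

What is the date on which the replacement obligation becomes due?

2026/02/01

Adding 15 calendar days to 2025/11/04 gives 2025/11/19, which is the last day of the repair period.
The last day of the notice period: 11 calendar days after 2025/11/19 is 2025/11/30.
Adding 27 calendar days to 2025/11/30 gives 2025/12/27, which is the last day of the appeal period.
The date on which the replacement obligation becomes due: 36 calendar days after 2025/12/27 is 2026/02/01.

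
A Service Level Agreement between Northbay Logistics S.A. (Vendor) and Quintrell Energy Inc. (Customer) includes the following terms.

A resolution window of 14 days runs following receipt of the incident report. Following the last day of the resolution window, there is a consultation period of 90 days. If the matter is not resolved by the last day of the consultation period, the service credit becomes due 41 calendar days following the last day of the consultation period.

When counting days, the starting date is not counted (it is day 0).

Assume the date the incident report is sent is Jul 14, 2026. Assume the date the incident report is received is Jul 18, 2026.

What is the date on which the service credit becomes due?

Dec 10, 2026

The last day of the resolution window: 14 calendar days after Jul 18, 2026 is Aug 1, 2026.
Adding 90 calendar days to Aug 1, 2026 gives Oct 30, 2026, which is the last day of the consultation period.
The date on which the service credit becomes due: 41 calendar days after Oct 30, 2026 is Dec 10, 2026.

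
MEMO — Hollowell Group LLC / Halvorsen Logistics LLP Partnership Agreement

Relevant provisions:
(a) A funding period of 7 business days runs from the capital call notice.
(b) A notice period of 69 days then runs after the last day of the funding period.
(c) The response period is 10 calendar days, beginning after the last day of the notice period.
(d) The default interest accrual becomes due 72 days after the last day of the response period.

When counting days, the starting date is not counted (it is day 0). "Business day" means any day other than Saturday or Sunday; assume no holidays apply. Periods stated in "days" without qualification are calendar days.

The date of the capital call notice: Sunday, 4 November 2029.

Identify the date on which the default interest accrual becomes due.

From Sunday, 4 November 2029, 7 business days (Nov 5, Nov 6, Nov 7, Nov 8, Nov 9, Nov 12, Nov 13, skipping weekends) brings us to Tuesday, 13 November 2029, which is the last day of the funding period.
Adding 69 calendar days to 13 November 2029 gives 21 January 2030, which is the last day of the notice period.
The last day of the response period: 21 January 2030 + 10 days = 31 January 2030.
Adding 72 calendar days to 31 January 2030 gives 13 April 2030, which is the date on which the default interest accrual becomes due.

13 April 2030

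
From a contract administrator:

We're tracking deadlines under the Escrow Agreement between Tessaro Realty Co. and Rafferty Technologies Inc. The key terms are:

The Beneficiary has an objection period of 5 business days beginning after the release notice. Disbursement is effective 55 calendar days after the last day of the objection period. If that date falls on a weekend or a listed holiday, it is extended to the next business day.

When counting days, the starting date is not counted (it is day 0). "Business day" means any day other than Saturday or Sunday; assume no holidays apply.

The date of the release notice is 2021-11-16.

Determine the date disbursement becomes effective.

The last day of the objection period: counting 5 business days from Tuesday, 2021-11-16 (Nov 17, Nov 18, Nov 19, Nov 22, Nov 23, skipping weekends) reaches Tuesday, 2021-11-23.
Adding 55 calendar days to 2021-11-23 gives 2022-01-17, which is the date disbursement becomes effective. 2022-01-17 is a Monday, so no roll-forward applies.

2022-01-17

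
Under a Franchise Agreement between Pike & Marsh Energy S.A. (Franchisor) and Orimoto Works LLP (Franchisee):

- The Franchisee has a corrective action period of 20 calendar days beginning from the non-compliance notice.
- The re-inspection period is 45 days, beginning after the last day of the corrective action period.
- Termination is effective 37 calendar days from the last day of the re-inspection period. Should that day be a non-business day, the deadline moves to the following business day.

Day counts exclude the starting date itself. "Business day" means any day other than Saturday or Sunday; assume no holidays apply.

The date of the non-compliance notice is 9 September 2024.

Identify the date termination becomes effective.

The last day of the corrective action period: 20 calendar days after 9 September 2024 is 29 September 2024.
Adding 45 calendar days to 29 September 2024 gives 13 November 2024, which is the last day of the re-inspection period.
The date termination becomes effective: 13 November 2024 + 37 days = 20 December 2024. 20 December 2024 is a Friday, so no roll-forward applies.

20 December 2024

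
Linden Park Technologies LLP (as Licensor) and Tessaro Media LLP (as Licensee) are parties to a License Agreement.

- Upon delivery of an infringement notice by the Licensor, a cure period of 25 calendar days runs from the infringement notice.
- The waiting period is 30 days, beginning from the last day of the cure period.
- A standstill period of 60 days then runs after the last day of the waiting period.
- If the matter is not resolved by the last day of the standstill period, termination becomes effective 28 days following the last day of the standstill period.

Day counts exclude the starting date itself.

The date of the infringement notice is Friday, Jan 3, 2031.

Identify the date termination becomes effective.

May 26, 2031

Adding 25 calendar days to Jan 3, 2031 gives Jan 28, 2031, which is the last day of the cure period.
The last day of the waiting period: 30 calendar days after Jan 28, 2031 is Feb 27, 2031.
The last day of the standstill period: 60 calendar days after Feb 27, 2031 is Apr 28, 2031.
The date termination becomes effective: Apr 28, 2031 + 28 days = May 26, 2031.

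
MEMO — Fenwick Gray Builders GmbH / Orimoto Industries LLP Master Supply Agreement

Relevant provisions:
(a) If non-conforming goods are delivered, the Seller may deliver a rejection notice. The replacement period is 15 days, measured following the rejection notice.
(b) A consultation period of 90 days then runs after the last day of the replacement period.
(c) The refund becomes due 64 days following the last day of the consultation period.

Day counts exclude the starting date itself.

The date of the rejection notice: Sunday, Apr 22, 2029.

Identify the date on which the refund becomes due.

Adding 15 calendar days to Apr 22, 2029 gives May 7, 2029, which is the last day of the replacement period.
The last day of the consultation period: May 7, 2029 + 90 days = Aug 5, 2029.
The date on which the refund becomes due: Aug 5, 2029 + 64 days = Oct 8, 2029.

Oct 8, 2029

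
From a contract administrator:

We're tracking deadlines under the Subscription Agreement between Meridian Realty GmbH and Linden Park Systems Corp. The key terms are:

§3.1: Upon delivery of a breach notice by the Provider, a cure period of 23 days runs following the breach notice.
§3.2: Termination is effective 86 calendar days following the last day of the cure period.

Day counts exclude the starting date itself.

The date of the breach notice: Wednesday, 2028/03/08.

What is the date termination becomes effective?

2028/06/25

The last day of the cure period: 2028/03/08 + 23 days = 2028/03/31.
The date termination becomes effective: 2028/03/31 + 86 days = 2028/06/25.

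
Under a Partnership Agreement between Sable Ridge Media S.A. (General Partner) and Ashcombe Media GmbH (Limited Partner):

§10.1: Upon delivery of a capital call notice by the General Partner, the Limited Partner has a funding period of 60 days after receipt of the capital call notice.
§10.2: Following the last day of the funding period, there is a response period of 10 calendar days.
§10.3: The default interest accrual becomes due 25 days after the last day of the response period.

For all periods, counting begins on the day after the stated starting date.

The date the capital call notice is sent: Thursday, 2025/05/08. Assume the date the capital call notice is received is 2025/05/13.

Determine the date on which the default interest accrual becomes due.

The last day of the funding period: 2025/05/13 + 60 days = 2025/07/12.
The last day of the response period: 2025/07/12 + 10 days = 2025/07/22.
The date on which the default interest accrual becomes due: 2025/07/22 + 25 days = 2025/08/16.

2025/08/16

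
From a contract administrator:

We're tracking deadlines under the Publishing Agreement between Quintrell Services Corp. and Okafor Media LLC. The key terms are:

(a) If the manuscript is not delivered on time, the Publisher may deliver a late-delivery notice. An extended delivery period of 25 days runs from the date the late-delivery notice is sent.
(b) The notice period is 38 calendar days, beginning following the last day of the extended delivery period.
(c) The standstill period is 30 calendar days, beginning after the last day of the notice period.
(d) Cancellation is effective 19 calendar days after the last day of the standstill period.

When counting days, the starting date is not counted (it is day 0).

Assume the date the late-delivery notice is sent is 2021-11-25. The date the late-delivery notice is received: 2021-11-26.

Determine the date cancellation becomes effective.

The last day of the extended delivery period: 2021-11-25 + 25 days = 2021-12-20.
Adding 38 calendar days to 2021-12-20 gives 2022-01-27, which is the last day of the notice period.
The last day of the standstill period: 2022-01-27 + 30 days = 2022-02-26.
The date cancellation becomes effective: 19 calendar days after 2022-02-26 is 2022-03-17.

2022-03-17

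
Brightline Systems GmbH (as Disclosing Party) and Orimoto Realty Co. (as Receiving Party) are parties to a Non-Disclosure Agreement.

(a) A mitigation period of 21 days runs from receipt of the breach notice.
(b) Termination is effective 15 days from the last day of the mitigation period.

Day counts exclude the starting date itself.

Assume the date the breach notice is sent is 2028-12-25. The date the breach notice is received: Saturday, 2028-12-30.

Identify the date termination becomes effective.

The last day of the mitigation period: 21 calendar days after 2028-12-30 is 2029-01-20.
Adding 15 calendar days to 2029-01-20 gives 2029-02-04, which is the date termination becomes effective.

2029-02-04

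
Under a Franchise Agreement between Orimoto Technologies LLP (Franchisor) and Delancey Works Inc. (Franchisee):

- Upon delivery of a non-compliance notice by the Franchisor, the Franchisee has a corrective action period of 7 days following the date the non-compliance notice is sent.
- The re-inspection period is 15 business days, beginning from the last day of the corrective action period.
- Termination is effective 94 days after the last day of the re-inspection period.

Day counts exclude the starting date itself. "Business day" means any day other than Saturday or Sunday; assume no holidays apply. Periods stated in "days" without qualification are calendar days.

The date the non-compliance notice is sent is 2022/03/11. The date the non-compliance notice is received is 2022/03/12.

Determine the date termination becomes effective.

2022/07/11

The last day of the corrective action period: 7 calendar days after 2022/03/11 is 2022/03/18.
The last day of the re-inspection period: counting 15 business days from Friday, 2022/03/18 (Mar 21, Mar 22, Mar 23, Mar 24, …, Apr 6, Apr 7, Apr 8, skipping weekends) reaches Friday, 2022/04/08.
The date termination becomes effective: 2022/04/08 + 94 days = 2022/07/11.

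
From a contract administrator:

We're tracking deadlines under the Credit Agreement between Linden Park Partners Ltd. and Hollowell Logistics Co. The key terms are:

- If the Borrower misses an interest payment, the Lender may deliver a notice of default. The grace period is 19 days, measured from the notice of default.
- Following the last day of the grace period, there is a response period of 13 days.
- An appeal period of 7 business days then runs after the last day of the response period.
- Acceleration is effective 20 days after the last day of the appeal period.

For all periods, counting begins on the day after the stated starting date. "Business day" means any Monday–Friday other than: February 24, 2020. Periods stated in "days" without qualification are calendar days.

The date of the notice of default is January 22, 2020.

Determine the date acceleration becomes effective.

March 24, 2020

The last day of the grace period: January 22, 2020 + 19 days = February 10, 2020.
The last day of the response period: February 10, 2020 + 13 days = February 23, 2020.
From Sunday, February 23, 2020, 7 business days (Feb 25, Feb 26, Feb 27, Feb 28, Mar 2, Mar 3, Mar 4, skipping weekends and the listed holiday on Feb 24) brings us to Wednesday, March 4, 2020, which is the last day of the appeal period.
Adding 20 calendar days to March 4, 2020 gives March 24, 2020, which is the date acceleration becomes effective.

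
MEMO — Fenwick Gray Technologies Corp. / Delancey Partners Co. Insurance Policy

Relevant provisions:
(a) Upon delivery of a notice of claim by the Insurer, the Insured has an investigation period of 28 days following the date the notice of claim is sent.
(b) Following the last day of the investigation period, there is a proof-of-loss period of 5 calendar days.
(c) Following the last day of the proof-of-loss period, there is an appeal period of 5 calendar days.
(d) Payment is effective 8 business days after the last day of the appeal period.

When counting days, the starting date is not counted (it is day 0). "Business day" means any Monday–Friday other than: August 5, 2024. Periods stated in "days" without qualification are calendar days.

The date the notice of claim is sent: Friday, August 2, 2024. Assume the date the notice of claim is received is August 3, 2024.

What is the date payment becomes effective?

Adding 28 calendar days to August 2, 2024 gives August 30, 2024, which is the last day of the investigation period.
The last day of the proof-of-loss period: 5 calendar days after August 30, 2024 is September 4, 2024.
The last day of the appeal period: September 4, 2024 + 5 days = September 9, 2024.
The date payment becomes effective: counting 8 business days from Monday, September 9, 2024 (Sep 10, Sep 11, Sep 12, Sep 13, Sep 16, Sep 17, Sep 18, Sep 19, skipping weekends) reaches Thursday, September 19, 2024.

September 19, 2024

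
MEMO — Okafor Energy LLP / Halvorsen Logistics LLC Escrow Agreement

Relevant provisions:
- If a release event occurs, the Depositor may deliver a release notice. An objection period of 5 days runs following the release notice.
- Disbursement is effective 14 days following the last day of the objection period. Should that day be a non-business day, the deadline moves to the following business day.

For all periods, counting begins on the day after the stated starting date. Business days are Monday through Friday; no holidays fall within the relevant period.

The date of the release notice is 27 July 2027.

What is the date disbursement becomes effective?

The last day of the objection period: 27 July 2027 + 5 days = 1 August 2027.
The date disbursement becomes effective: 14 calendar days after 1 August 2027 is 15 August 2027. That falls on a Sunday, so it rolls to the next business day, Monday, 16 August 2027.

16 August 2027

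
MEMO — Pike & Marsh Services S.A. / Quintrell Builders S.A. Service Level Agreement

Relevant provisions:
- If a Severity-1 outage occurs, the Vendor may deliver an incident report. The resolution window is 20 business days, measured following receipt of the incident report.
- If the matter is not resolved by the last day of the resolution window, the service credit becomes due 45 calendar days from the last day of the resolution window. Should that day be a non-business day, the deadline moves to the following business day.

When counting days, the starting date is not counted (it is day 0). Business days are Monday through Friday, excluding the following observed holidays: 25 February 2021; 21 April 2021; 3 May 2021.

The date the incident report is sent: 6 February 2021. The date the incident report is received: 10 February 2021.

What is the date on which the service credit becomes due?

From Wednesday, 10 February 2021, 20 business days (Feb 11, Feb 12, Feb 15, Feb 16, …, Mar 9, Mar 10, Mar 11, skipping weekends and the listed holiday on Feb 25) brings us to Thursday, 11 March 2021, which is the last day of the resolution window.
Adding 45 calendar days to 11 March 2021 gives 25 April 2021, which is the date on which the service credit becomes due. That falls on a Sunday, so it rolls to the next business day, Monday, 26 April 2021.

26 April 2021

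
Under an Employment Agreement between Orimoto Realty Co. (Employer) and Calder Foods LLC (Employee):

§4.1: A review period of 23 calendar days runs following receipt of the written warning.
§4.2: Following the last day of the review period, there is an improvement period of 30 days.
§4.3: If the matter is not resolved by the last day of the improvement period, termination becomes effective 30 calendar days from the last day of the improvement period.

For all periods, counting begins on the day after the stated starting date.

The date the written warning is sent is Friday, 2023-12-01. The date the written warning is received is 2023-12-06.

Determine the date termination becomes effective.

Adding 23 calendar days to 2023-12-06 gives 2023-12-29, which is the last day of the review period.
Adding 30 calendar days to 2023-12-29 gives 2024-01-28, which is the last day of the improvement period.
The date termination becomes effective: 30 calendar days after 2024-01-28 is 2024-02-27.

2024-02-27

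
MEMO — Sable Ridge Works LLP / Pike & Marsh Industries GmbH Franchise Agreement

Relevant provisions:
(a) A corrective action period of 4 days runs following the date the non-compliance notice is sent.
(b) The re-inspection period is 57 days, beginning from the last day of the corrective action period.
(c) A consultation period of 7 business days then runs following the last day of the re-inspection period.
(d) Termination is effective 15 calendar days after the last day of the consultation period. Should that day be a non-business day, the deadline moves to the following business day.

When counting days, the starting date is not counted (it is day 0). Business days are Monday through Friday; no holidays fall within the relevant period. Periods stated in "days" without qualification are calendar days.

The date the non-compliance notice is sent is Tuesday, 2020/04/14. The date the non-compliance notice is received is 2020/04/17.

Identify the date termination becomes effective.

2020/07/08

Adding 4 calendar days to 2020/04/14 gives 2020/04/18, which is the last day of the corrective action period.
The last day of the re-inspection period: 57 calendar days after 2020/04/18 is 2020/06/14.
The last day of the consultation period: 7 business days after Sunday, 2020/06/14, skipping weekends — Jun 15, Jun 16, Jun 17, Jun 18, Jun 19, Jun 22, Jun 23 — lands on Tuesday, 2020/06/23.
The date termination becomes effective: 2020/06/23 + 15 days = 2020/07/08. 2020/07/08 is a Wednesday, so no roll-forward applies.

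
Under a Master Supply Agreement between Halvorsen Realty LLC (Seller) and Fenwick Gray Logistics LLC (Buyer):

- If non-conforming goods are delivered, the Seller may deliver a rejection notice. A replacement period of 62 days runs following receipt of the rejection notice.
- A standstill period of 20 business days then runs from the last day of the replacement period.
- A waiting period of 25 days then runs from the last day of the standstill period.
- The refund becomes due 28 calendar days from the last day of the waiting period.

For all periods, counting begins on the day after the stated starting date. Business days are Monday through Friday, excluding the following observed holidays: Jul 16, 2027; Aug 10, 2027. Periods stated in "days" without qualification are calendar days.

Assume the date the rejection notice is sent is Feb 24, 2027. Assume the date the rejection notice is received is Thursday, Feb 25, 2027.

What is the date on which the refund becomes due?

Jul 18, 2027

The last day of the replacement period: 62 calendar days after Feb 25, 2027 is Apr 28, 2027.
The last day of the standstill period: counting 20 business days from Wednesday, Apr 28, 2027 (Apr 29, Apr 30, May 3, May 4, …, May 24, May 25, May 26, skipping weekends) reaches Wednesday, May 26, 2027.
Adding 25 calendar days to May 26, 2027 gives Jun 20, 2027, which is the last day of the waiting period.
Adding 28 calendar days to Jun 20, 2027 gives Jul 18, 2027, which is the date on which the refund becomes due.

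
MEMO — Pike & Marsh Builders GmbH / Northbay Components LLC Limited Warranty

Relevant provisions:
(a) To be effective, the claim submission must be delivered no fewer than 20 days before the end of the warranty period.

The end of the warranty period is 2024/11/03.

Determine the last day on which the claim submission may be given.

2024/11/03 minus 20 days is 2024/10/14.

2024/10/14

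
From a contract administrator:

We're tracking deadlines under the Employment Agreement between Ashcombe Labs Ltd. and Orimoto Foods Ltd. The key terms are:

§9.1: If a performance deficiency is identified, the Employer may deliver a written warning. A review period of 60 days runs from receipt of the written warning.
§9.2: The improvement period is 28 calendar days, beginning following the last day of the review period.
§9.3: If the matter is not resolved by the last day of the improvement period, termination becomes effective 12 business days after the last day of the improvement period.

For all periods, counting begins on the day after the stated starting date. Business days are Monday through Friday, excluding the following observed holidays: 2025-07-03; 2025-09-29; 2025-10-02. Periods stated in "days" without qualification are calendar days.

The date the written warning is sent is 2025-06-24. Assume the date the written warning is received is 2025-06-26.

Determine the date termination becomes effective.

Adding 60 calendar days to 2025-06-26 gives 2025-08-25, which is the last day of the review period.
Adding 28 calendar days to 2025-08-25 gives 2025-09-22, which is the last day of the improvement period.
The date termination becomes effective: 12 business days after Monday, 2025-09-22, skipping weekends and the listed holidays on Sep 29, Oct 2 — Sep 23, Sep 24, Sep 25, Sep 26, …, Oct 8, Oct 9, Oct 10 — lands on Friday, 2025-10-10.

2025-10-10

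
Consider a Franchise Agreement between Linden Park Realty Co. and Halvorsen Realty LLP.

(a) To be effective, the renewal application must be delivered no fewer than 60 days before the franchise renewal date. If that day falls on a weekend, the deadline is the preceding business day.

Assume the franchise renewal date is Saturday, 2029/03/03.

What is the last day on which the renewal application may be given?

Counting back 60 calendar days from 2029/03/03 gives 2029/01/02. That is a Tuesday, so no adjustment is needed.

2029/01/02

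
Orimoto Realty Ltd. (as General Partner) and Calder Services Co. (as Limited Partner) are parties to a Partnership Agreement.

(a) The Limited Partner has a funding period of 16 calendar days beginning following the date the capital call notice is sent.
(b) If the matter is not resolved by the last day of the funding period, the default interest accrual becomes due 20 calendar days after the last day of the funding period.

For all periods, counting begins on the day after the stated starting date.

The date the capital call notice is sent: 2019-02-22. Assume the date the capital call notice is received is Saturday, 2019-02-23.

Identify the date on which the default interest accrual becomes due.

2019-03-30

The last day of the funding period: 2019-02-22 + 16 days = 2019-03-10.
The date on which the default interest accrual becomes due: 2019-03-10 + 20 days = 2019-03-30.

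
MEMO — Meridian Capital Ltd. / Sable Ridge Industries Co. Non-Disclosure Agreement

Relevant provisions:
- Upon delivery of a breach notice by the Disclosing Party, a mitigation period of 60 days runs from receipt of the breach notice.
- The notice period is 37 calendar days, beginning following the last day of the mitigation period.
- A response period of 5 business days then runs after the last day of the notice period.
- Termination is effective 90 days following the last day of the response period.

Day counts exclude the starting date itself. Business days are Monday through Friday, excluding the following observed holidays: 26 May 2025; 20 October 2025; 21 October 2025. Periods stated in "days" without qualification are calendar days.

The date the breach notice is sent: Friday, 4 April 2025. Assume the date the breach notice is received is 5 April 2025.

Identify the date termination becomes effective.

The last day of the mitigation period: 5 April 2025 + 60 days = 4 June 2025.
The last day of the notice period: 37 calendar days after 4 June 2025 is 11 July 2025.
The last day of the response period: 5 business days after Friday, 11 July 2025, skipping weekends — Jul 14, Jul 15, Jul 16, Jul 17, Jul 18 — lands on Friday, 18 July 2025.
The date termination becomes effective: 18 July 2025 + 90 days = 16 October 2025.

16 October 2025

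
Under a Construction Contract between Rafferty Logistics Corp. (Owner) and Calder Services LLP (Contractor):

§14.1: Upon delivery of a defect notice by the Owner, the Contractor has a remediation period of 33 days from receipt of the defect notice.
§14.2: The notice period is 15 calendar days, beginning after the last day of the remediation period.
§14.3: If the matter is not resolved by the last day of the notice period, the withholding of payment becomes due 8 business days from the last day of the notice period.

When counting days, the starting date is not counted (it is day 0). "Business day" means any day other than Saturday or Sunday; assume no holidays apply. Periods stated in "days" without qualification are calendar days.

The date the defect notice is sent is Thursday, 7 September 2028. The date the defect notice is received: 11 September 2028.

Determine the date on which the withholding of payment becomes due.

Adding 33 calendar days to 11 September 2028 gives 14 October 2028, which is the last day of the remediation period.
Adding 15 calendar days to 14 October 2028 gives 29 October 2028, which is the last day of the notice period.
The date on which the withholding of payment becomes due: 8 business days after Sunday, 29 October 2028, skipping weekends — Oct 30, Oct 31, Nov 1, Nov 2, Nov 3, Nov 6, Nov 7, Nov 8 — lands on Wednesday, 8 November 2028.

8 November 2028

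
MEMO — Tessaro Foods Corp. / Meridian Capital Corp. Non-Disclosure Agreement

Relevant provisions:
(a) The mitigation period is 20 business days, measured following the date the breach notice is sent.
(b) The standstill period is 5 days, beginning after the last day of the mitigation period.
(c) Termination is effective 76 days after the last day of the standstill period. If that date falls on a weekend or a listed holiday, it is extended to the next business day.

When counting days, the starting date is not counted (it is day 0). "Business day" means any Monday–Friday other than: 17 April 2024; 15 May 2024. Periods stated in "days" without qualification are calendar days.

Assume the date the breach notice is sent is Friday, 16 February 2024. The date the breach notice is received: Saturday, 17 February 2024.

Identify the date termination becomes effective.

The last day of the mitigation period: counting 20 business days from Friday, 16 February 2024 (Feb 19, Feb 20, Feb 21, Feb 22, …, Mar 13, Mar 14, Mar 15, skipping weekends) reaches Friday, 15 March 2024.
Adding 5 calendar days to 15 March 2024 gives 20 March 2024, which is the last day of the standstill period.
The date termination becomes effective: 20 March 2024 + 76 days = 4 June 2024. 4 June 2024 is a Tuesday and is not a listed holiday, so no roll-forward applies.

4 June 2024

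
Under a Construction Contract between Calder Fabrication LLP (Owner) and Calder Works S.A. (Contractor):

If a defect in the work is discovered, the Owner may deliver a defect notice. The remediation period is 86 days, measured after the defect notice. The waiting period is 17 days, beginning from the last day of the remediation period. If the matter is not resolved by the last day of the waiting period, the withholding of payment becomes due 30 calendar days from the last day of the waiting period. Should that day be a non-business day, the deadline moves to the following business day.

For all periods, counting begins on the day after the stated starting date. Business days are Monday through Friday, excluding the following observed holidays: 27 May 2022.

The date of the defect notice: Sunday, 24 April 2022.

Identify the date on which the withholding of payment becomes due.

5 September 2022

Adding 86 calendar days to 24 April 2022 gives 19 July 2022, which is the last day of the remediation period.
The last day of the waiting period: 17 calendar days after 19 July 2022 is 5 August 2022.
Adding 30 calendar days to 5 August 2022 gives 4 September 2022, which is the date on which the withholding of payment becomes due. That falls on a Sunday, so it rolls to the next business day, Monday, 5 September 2022.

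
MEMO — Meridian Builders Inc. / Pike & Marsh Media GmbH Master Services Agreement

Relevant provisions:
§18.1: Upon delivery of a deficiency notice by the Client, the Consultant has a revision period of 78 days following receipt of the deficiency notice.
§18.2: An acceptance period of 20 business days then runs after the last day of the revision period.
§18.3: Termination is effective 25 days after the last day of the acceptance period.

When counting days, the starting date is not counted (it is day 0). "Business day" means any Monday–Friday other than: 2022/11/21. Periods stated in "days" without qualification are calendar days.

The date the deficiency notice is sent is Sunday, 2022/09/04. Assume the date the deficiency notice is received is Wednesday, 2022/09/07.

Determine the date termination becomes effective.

The last day of the revision period: 2022/09/07 + 78 days = 2022/11/24.
The last day of the acceptance period: 20 business days after Thursday, 2022/11/24, skipping weekends — Nov 25, Nov 28, Nov 29, Nov 30, …, Dec 20, Dec 21, Dec 22 — lands on Thursday, 2022/12/22.
Adding 25 calendar days to 2022/12/22 gives 2023/01/16, which is the date termination becomes effective.

2023/01/16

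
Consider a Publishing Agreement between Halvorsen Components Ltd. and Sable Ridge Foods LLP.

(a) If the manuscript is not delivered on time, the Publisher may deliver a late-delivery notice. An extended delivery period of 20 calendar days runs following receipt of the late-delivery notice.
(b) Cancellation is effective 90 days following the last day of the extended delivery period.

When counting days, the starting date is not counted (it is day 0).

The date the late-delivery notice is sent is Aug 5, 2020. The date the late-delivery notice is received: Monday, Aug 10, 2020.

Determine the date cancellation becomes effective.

Nov 28, 2020

Adding 20 calendar days to Aug 10, 2020 gives Aug 30, 2020, which is the last day of the extended delivery period.
Adding 90 calendar days to Aug 30, 2020 gives Nov 28, 2020, which is the date cancellation becomes effective.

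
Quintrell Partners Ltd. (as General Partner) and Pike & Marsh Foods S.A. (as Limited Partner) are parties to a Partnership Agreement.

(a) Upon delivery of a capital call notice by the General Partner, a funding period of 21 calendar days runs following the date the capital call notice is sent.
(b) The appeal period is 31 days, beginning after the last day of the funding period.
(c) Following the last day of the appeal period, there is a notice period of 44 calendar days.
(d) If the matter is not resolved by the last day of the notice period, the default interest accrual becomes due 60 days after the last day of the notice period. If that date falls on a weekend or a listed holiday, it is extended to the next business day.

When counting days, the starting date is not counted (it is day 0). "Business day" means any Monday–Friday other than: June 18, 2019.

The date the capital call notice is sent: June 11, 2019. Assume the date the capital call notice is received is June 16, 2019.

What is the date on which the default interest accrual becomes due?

The last day of the funding period: June 11, 2019 + 21 days = July 2, 2019.
Adding 31 calendar days to July 2, 2019 gives August 2, 2019, which is the last day of the appeal period.
The last day of the notice period: August 2, 2019 + 44 days = September 15, 2019.
The date on which the default interest accrual becomes due: September 15, 2019 + 60 days = November 14, 2019. November 14, 2019 is a Thursday and is not a listed holiday, so no roll-forward applies.

November 14, 2019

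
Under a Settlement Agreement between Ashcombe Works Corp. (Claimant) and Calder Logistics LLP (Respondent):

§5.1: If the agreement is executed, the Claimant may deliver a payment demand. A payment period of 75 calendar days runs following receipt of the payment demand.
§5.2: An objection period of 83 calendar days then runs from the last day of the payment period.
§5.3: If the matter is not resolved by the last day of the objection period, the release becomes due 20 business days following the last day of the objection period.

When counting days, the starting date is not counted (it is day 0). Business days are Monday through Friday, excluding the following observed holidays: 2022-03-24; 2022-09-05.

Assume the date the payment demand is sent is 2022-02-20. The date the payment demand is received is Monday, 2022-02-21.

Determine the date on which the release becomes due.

2022-08-26

Adding 75 calendar days to 2022-02-21 gives 2022-05-07, which is the last day of the payment period.
The last day of the objection period: 83 calendar days after 2022-05-07 is 2022-07-29.
From Friday, 2022-07-29, 20 business days (Aug 1, Aug 2, Aug 3, Aug 4, …, Aug 24, Aug 25, Aug 26, skipping weekends) brings us to Friday, 2022-08-26, which is the date on which the release becomes due.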